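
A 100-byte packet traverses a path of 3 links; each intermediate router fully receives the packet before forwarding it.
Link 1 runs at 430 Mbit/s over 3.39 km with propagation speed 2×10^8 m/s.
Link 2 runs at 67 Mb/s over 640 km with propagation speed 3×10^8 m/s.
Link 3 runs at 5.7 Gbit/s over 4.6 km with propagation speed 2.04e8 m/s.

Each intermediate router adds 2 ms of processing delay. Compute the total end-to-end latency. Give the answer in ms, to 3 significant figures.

6.19 ms

L = 100 × 8 = 800 bits.
Transmission delays (L/R per hop): 0.00186047, 0.0119403, 0.000140351 ms; sum = 0.0139411 ms.
Propagation delays (d/s per hop): 0.01695, 2.13333, 0.022549 ms; sum = 2.17283 ms.
Processing at 2 router(s): 2 × 2 ms = 4 ms.
End-to-end = 6.19 ms.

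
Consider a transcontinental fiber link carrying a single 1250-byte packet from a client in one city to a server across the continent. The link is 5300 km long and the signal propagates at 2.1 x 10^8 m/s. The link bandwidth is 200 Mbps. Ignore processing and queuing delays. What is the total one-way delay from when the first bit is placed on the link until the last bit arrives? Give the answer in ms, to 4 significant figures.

L = 1250 × 8 = 10000 bits.
Transmission delay = L/R = 10000 / 200000000 = 0.05 ms.
Propagation delay = d/s = 5300000 m / 210000000 m/s = 25.2381 ms.
Total = 25.29 ms.

25.29 ms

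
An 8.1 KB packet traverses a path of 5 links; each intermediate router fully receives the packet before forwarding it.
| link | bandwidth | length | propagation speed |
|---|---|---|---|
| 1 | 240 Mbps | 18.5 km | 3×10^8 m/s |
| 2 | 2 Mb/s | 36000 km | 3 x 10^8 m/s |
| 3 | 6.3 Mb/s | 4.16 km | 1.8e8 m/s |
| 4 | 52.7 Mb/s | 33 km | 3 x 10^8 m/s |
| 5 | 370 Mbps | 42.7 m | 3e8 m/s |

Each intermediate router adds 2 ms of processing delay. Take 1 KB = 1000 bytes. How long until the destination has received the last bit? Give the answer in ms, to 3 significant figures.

L = 64800 bits.
Transmission delays (L/R per hop): 0.27, 32.4, 10.2857, 1.2296, 0.175135 ms; sum = 44.3605 ms.
Propagation delays (d/s per hop): 0.0616667, 120, 0.0231111, 0.11, 0.000142333 ms; sum = 120.195 ms.
Processing at 4 router(s): 4 × 2 ms = 8 ms.
End-to-end = 173 ms.

173 ms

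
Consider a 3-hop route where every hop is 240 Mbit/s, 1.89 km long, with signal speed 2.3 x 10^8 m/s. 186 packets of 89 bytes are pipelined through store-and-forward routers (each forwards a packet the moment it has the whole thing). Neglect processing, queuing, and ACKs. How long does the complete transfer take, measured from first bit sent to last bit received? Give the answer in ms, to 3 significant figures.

Per-hop transmission t_tx = L/R = 712/240000000 = 0.00296667 ms.
Per-hop propagation t_prop = 1890/2.3e+08 = 0.00821739 ms.
Pipeline fill: first packet needs 3·t_tx to clear all hops; remaining 185 packets each add one t_tx.
Total = (3+186-1)·t_tx + 3·t_prop = 188·0.00296667 + 3·0.00821739 = 0.582 ms.

0.582 ms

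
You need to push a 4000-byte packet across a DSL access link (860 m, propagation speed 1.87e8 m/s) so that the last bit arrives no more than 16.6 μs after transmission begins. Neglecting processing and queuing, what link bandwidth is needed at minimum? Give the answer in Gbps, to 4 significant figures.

L = 32000 bits.
Propagation delay = 860 / 187000000 = 4.59893 μs.
Transmission budget = 16.6 − 4.59893 = 12.0011 μs.
R ≥ L / t_tx = 32000 bits / 1.20011e-05 s = 2.666 Gbps.

2.666 Gbps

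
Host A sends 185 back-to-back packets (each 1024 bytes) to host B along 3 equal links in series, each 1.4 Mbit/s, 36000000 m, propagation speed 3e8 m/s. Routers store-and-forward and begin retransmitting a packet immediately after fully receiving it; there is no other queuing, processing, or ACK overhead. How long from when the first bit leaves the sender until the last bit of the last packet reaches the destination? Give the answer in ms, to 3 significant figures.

1450 ms

Per-hop transmission t_tx = L/R = 8192/1400000 = 5.85143 ms.
Per-hop propagation t_prop = 36000000/300000000 = 120 ms.
Pipeline fill: first packet needs 3·t_tx to clear all hops; remaining 184 packets each add one t_tx.
Total = (3+185-1)·t_tx + 3·t_prop = 187·5.85143 + 3·120 = 1450 ms.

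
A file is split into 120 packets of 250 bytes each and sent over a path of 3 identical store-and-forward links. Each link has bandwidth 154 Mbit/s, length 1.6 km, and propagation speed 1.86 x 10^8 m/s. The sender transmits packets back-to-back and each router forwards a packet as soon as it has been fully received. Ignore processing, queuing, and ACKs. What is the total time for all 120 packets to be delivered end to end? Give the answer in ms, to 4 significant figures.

Per-hop transmission t_tx = L/R = 2000/154000000 = 0.012987 ms.
Per-hop propagation t_prop = 1600/186000000 = 0.00860215 ms.
Pipeline fill: first packet needs 3·t_tx to clear all hops; remaining 119 packets each add one t_tx.
Total = (3+120-1)·t_tx + 3·t_prop = 122·0.012987 + 3·0.00860215 = 1.610 ms.

1.610 ms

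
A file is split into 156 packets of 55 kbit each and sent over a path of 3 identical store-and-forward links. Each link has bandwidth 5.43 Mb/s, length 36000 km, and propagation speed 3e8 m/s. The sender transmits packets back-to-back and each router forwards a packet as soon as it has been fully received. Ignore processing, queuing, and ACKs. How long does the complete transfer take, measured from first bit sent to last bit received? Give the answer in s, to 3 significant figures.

Per-hop transmission t_tx = L/R = 55000/5430000 = 0.0101289 s.
Per-hop propagation t_prop = 36000000/300000000 = 0.12 s.
Pipeline fill: first packet needs 3·t_tx to clear all hops; remaining 155 packets each add one t_tx.
Total = (3+156-1)·t_tx + 3·t_prop = 158·0.0101289 + 3·0.12 = 1.96 s.

1.96 s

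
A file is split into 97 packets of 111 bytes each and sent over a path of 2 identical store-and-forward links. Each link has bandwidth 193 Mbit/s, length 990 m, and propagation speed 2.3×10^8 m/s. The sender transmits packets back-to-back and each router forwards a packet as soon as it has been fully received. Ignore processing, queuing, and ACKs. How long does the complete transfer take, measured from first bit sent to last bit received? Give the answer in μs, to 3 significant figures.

Per-hop transmission t_tx = L/R = 888/193000000 = 4.60104 μs.
Per-hop propagation t_prop = 990/2.3e+08 = 4.30435 μs.
Pipeline fill: first packet needs 2·t_tx to clear all hops; remaining 96 packets each add one t_tx.
Total = (2+97-1)·t_tx + 2·t_prop = 98·4.60104 + 2·4.30435 = 460 μs.

460 μs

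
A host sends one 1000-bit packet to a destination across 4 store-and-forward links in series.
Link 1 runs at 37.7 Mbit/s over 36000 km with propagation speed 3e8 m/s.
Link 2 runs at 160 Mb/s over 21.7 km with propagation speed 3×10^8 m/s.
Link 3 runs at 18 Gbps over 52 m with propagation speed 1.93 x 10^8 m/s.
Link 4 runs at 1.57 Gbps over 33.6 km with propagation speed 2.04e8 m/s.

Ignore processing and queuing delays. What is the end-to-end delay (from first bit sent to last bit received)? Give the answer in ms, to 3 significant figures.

120 ms

Transmission delays (L/R per hop): 0.0265252, 0.00625, 5.55556e-05, 0.000636943 ms; sum = 0.0334677 ms.
Propagation delays (d/s per hop): 120, 0.0723333, 0.00026943, 0.164706 ms; sum = 120.237 ms.
End-to-end = 120 ms.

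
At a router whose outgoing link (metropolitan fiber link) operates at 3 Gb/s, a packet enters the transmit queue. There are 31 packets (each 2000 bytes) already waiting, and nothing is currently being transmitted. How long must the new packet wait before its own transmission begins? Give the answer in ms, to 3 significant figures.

Each queued packet: L/R = 16000/3000000000 = 0.00533333 ms.
31 queued → 0.165333 ms.
Queuing delay = 0.165 ms.

0.165 ms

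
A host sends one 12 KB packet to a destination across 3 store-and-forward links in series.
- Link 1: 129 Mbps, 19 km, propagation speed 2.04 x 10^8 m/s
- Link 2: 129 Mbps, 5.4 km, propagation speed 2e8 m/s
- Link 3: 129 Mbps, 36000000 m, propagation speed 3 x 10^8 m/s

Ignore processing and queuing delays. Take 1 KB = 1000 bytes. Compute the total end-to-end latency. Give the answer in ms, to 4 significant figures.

122.4 ms

L = 96000 bits.
Transmission delay per hop = L/R = 96000/129000000 = 0.744186 ms; 3 hops → 2.23256 ms.
Propagation delays (d/s per hop): 0.0931373, 0.027, 120 ms; sum = 120.12 ms.
End-to-end = 122.4 ms.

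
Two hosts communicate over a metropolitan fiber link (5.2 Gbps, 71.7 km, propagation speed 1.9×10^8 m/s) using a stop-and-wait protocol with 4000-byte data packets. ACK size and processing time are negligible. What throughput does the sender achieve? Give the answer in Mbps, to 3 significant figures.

42.1 Mbps

t_tx = L/R = 32000/5200000000 = 6.15385e-06 s.
t_prop = 71700/190000000 = 0.000377368 s; RTT = 0.000754737 s.
Cycle = t_tx + RTT = 0.000760891 s.
Throughput = L / cycle = 32000 / 0.000760891 = 42.1 Mbps.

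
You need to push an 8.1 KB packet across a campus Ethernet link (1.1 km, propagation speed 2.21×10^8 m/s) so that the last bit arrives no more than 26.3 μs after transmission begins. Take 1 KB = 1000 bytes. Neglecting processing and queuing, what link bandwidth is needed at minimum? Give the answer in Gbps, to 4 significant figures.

L = 64800 bits.
Propagation delay = 1100 / 221000000 = 4.97738 μs.
Transmission budget = 26.3 − 4.97738 = 21.3226 μs.
R ≥ L / t_tx = 64800 bits / 2.13226e-05 s = 3.039 Gbps.

3.039 Gbps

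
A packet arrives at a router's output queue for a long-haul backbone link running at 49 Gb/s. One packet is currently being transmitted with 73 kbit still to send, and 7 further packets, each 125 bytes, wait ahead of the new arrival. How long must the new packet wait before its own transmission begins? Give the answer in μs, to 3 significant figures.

1.63 μs

Each queued packet: L/R = 1000/49000000000 = 0.0204082 μs.
7 queued → 0.142857 μs.
Plus remaining 73000 bits of current packet: 1.4898 μs.
Queuing delay = 1.63 μs.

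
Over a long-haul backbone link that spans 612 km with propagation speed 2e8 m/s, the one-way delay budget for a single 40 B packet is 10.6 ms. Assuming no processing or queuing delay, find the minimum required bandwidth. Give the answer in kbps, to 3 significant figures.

42.4 kbps

L = 320 bits.
Propagation delay = 612000 / 200000000 = 3.06 ms.
Transmission budget = 10.6 − 3.06 = 7.54 ms.
R ≥ L / t_tx = 320 bits / 0.00754 s = 42.4 kbps.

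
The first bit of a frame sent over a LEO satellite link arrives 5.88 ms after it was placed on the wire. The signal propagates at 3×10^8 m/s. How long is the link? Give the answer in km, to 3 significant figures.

1760 km

d = s × t_prop = 300000000 × 0.00588 = 1760 km.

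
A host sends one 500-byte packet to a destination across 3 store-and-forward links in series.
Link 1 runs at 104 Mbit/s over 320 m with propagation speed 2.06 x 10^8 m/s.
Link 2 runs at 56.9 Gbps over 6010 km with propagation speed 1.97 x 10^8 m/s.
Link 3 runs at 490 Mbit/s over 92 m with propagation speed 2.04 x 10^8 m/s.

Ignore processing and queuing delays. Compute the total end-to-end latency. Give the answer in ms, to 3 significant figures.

L = 500 × 8 = 4000 bits.
Transmission delays (L/R per hop): 0.0384615, 7.02988e-05, 0.00816327 ms; sum = 0.0466951 ms.
Propagation delays (d/s per hop): 0.0015534, 30.5076, 0.00045098 ms; sum = 30.5096 ms.
End-to-end = 30.6 ms.

30.6 ms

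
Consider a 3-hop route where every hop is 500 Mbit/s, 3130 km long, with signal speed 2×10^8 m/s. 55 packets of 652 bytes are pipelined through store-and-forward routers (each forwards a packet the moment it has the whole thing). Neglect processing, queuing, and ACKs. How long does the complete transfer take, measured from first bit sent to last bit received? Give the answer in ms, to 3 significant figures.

Per-hop transmission t_tx = L/R = 5216/500000000 = 0.010432 ms.
Per-hop propagation t_prop = 3130000/200000000 = 15.65 ms.
Pipeline fill: first packet needs 3·t_tx to clear all hops; remaining 54 packets each add one t_tx.
Total = (3+55-1)·t_tx + 3·t_prop = 57·0.010432 + 3·15.65 = 47.5 ms.

47.5 ms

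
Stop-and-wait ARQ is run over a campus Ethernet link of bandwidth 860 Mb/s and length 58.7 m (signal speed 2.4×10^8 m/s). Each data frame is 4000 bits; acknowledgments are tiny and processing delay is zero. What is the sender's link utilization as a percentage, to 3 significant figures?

t_tx = L/R = 4000/860000000 = 4.65116e-06 s.
t_prop = 58.7/240000000 = 2.44583e-07 s; RTT = 4.89167e-07 s.
Cycle = t_tx + RTT = 5.14033e-06 s.
Utilization = t_tx / cycle = 4.65116e-06/5.14033e-06 = 90.5 %.

90.5 %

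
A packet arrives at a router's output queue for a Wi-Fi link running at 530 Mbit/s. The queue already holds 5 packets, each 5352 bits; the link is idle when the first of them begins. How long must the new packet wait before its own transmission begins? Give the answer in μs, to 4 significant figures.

50.49 μs

Each queued packet: L/R = 5352/530000000 = 10.0981 μs.
5 queued → 50.4906 μs.
Queuing delay = 50.49 μs.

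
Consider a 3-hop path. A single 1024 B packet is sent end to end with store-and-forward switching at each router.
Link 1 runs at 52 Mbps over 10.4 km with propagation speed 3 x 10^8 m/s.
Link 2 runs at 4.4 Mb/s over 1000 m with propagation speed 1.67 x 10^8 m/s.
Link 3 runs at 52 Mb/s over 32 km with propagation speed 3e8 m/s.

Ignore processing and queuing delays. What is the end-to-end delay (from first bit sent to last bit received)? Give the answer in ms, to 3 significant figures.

2.32 ms

L = 1024 × 8 = 8192 bits.
Transmission delays (L/R per hop): 0.157538, 1.86182, 0.157538 ms; sum = 2.1769 ms.
Propagation delays (d/s per hop): 0.0346667, 0.00598802, 0.106667 ms; sum = 0.147321 ms.
End-to-end = 2.32 ms.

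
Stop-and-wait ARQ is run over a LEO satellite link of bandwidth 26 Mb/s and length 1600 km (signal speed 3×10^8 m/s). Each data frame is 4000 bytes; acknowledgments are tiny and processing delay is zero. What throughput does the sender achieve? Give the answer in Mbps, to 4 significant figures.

2.690 Mbps

t_tx = L/R = 32000/26000000 = 0.00123077 s.
t_prop = 1600000/300000000 = 0.00533333 s; RTT = 0.0106667 s.
Cycle = t_tx + RTT = 0.0118974 s.
Throughput = L / cycle = 32000 / 0.0118974 = 2.690 Mbps.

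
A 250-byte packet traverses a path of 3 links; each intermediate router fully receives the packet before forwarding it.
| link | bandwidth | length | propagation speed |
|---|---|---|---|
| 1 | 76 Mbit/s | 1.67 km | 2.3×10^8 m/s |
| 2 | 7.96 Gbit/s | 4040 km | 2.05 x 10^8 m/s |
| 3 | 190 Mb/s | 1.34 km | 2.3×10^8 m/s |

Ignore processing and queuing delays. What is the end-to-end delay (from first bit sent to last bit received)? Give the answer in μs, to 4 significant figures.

19760 μs

L = 250 × 8 = 2000 bits.
Transmission delays (L/R per hop): 26.3158, 0.251256, 10.5263 μs; sum = 37.0934 μs.
Propagation delays (d/s per hop): 7.26087, 19707.3, 5.82609 μs; sum = 19720.4 μs.
End-to-end = 19760 μs.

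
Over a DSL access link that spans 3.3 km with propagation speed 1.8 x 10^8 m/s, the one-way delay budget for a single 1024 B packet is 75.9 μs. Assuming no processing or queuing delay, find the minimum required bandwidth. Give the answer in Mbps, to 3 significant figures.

L = 8192 bits.
Propagation delay = 3300 / 180000000 = 18.3333 μs.
Transmission budget = 75.9 − 18.3333 = 57.5667 μs.
R ≥ L / t_tx = 8192 bits / 5.75667e-05 s = 142 Mbps.

142 Mbps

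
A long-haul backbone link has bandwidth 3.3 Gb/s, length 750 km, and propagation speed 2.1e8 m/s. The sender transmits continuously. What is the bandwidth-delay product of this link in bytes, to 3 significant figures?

1470000 bytes

Propagation delay = 750000 / 210000000 = 0.00357143 s.
BDP = R × t_prop = 3300000000 × 0.00357143 = 11785700 bits.
In bytes: 11785700/8 = 1470000 bytes.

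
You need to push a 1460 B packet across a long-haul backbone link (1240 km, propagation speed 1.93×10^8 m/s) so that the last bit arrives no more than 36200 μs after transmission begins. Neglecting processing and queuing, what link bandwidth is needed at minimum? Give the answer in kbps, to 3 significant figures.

L = 11680 bits.
Propagation delay = 1240000 / 193000000 = 6424.87 μs.
Transmission budget = 36200 − 6424.87 = 29775.1 μs.
R ≥ L / t_tx = 11680 bits / 0.0297751 s = 392 kbps.

392 kbps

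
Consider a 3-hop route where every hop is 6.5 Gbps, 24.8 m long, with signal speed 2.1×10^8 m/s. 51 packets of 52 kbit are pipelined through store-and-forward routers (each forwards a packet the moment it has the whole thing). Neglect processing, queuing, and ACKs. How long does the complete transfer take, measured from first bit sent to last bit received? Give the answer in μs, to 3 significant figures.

424 μs

Per-hop transmission t_tx = L/R = 52000/6500000000 = 8 μs.
Per-hop propagation t_prop = 24.8/210000000 = 0.118095 μs.
Pipeline fill: first packet needs 3·t_tx to clear all hops; remaining 50 packets each add one t_tx.
Total = (3+51-1)·t_tx + 3·t_prop = 53·8 + 3·0.118095 = 424 μs.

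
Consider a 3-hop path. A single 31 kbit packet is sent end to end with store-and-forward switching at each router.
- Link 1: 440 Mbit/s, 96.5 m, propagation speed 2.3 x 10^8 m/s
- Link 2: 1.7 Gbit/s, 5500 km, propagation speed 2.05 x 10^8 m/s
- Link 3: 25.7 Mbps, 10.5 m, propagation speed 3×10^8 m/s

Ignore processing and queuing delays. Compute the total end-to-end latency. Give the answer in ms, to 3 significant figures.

L = 31000 bits.
Transmission delays (L/R per hop): 0.0704545, 0.0182353, 1.20623 ms; sum = 1.29492 ms.
Propagation delays (d/s per hop): 0.000419565, 26.8293, 3.5e-05 ms; sum = 26.8297 ms.
End-to-end = 28.1 ms.

28.1 ms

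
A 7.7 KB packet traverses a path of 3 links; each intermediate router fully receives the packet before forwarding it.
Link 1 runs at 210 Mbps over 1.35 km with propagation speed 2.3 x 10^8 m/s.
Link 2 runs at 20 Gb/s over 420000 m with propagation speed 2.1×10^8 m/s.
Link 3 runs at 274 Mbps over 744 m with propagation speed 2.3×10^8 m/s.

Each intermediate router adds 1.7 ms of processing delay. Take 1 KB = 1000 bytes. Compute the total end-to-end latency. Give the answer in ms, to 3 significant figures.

L = 61600 bits.
Transmission delays (L/R per hop): 0.293333, 0.00308, 0.224818 ms; sum = 0.521231 ms.
Propagation delays (d/s per hop): 0.00586957, 2, 0.00323478 ms; sum = 2.0091 ms.
Processing at 2 router(s): 2 × 1.7 ms = 3.4 ms.
End-to-end = 5.93 ms.

5.93 ms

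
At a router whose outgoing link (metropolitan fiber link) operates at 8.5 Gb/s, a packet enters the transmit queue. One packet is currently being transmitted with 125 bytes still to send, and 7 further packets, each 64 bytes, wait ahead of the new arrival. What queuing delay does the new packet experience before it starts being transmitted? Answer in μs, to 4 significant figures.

0.5393 μs

Each queued packet: L/R = 512/8500000000 = 0.0602353 μs.
7 queued → 0.421647 μs.
Plus remaining 1000 bits of current packet: 0.117647 μs.
Queuing delay = 0.5393 μs.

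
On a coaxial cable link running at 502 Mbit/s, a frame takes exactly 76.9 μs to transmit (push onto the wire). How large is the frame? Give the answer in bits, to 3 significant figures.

38600 bits

L = R × t_tx = 502000000 b/s × 7.69e-05 s = 38603.8 bits.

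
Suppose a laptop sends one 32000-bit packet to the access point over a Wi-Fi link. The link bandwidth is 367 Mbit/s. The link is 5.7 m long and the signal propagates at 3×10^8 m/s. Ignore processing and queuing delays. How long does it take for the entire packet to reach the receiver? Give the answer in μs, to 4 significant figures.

Transmission delay = L/R = 32000 / 367000000 = 87.1935 μs.
Propagation delay = d/s = 5.7 m / 300000000 m/s = 0.019 μs.
Total = 87.21 μs.

87.21 μs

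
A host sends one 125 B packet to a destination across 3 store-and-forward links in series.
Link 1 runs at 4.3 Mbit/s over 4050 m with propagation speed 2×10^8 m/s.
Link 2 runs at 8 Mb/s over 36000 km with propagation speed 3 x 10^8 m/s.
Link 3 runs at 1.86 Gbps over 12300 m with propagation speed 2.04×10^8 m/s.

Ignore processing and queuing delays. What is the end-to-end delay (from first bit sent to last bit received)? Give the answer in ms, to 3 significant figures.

L = 125 × 8 = 1000 bits.
Transmission delays (L/R per hop): 0.232558, 0.125, 0.000537634 ms; sum = 0.358096 ms.
Propagation delays (d/s per hop): 0.02025, 120, 0.0602941 ms; sum = 120.081 ms.
End-to-end = 120 ms.

120 ms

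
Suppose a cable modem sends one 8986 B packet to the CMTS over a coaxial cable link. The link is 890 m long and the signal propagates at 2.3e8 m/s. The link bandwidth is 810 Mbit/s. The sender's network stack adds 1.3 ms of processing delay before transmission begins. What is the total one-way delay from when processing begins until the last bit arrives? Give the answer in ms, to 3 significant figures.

1.39 ms

L = 8986 × 8 = 71888 bits.
Transmission delay = L/R = 71888 / 810000000 = 0.0887506 ms.
Propagation delay = d/s = 890 m / 2.3e+08 m/s = 0.00386957 ms.
Plus processing delay 1.3 ms = 1.3 ms.
Total = 1.39 ms.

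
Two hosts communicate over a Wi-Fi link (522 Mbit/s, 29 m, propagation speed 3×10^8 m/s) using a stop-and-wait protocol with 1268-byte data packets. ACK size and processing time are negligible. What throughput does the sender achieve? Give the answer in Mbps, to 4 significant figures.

516.9 Mbps

t_tx = L/R = 10144/522000000 = 1.9433e-05 s.
t_prop = 29/300000000 = 9.66667e-08 s; RTT = 1.93333e-07 s.
Cycle = t_tx + RTT = 1.96263e-05 s.
Throughput = L / cycle = 10144 / 1.96263e-05 = 516.9 Mbps.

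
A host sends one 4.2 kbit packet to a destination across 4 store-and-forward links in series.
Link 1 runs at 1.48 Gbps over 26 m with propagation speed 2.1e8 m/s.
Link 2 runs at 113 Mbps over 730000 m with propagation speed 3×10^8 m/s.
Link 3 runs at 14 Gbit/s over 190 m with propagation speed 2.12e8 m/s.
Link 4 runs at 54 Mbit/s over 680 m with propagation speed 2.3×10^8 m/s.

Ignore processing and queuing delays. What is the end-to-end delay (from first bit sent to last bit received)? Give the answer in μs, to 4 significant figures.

L = 4200 bits.
Transmission delays (L/R per hop): 2.83784, 37.1681, 0.3, 77.7778 μs; sum = 118.084 μs.
Propagation delays (d/s per hop): 0.12381, 2433.33, 0.896226, 2.95652 μs; sum = 2437.31 μs.
End-to-end = 2555 μs.

2555 μs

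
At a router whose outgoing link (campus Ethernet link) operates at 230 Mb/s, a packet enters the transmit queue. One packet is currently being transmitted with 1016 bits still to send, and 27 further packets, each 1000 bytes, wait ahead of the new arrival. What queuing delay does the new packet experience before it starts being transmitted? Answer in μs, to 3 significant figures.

Each queued packet: L/R = 8000/230000000 = 34.7826 μs.
27 queued → 939.13 μs.
Plus remaining 1016 bits of current packet: 4.41739 μs.
Queuing delay = 944 μs.

944 μs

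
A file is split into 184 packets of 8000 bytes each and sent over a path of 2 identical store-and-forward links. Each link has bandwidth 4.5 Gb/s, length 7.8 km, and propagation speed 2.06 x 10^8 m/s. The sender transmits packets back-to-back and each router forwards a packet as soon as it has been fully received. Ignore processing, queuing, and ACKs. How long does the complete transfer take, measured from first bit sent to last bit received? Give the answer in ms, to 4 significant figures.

Per-hop transmission t_tx = L/R = 64000/4500000000 = 0.0142222 ms.
Per-hop propagation t_prop = 7800/206000000 = 0.0378641 ms.
Pipeline fill: first packet needs 2·t_tx to clear all hops; remaining 183 packets each add one t_tx.
Total = (2+184-1)·t_tx + 2·t_prop = 185·0.0142222 + 2·0.0378641 = 2.707 ms.

2.707 ms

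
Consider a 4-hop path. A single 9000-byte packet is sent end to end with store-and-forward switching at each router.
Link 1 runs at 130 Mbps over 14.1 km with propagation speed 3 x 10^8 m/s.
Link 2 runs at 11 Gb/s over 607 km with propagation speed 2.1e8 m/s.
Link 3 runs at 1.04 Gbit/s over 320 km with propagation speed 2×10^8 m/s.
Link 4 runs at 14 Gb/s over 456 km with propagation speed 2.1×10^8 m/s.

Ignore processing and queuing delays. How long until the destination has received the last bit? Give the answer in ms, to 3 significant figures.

7.34 ms

L = 9000 × 8 = 72000 bits.
Transmission delays (L/R per hop): 0.553846, 0.00654545, 0.0692308, 0.00514286 ms; sum = 0.634765 ms.
Propagation delays (d/s per hop): 0.047, 2.89048, 1.6, 2.17143 ms; sum = 6.7089 ms.
End-to-end = 7.34 ms.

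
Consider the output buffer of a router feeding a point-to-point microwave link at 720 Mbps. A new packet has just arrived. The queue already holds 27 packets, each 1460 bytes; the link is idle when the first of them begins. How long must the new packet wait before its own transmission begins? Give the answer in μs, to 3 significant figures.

Each queued packet: L/R = 11680/720000000 = 16.2222 μs.
27 queued → 438 μs.
Queuing delay = 438 μs.

438 μs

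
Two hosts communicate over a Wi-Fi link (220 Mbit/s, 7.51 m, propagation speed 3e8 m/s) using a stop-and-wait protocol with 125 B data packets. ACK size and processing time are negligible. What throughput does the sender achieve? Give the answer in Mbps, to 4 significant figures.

t_tx = L/R = 1000/220000000 = 4.54545e-06 s.
t_prop = 7.51/300000000 = 2.50333e-08 s; RTT = 5.00667e-08 s.
Cycle = t_tx + RTT = 4.59552e-06 s.
Throughput = L / cycle = 1000 / 4.59552e-06 = 217.6 Mbps.

217.6 Mbps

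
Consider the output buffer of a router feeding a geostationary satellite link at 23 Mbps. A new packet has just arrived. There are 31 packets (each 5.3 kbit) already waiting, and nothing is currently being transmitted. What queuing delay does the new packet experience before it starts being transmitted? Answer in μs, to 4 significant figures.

7143 μs

Each queued packet: L/R = 5300/23000000 = 230.435 μs.
31 queued → 7143.48 μs.
Queuing delay = 7143 μs.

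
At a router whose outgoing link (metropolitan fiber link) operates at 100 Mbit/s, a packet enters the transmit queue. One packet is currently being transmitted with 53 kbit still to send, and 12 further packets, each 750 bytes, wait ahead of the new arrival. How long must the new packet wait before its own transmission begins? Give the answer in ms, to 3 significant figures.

1.25 ms

Each queued packet: L/R = 6000/100000000 = 0.06 ms.
12 queued → 0.72 ms.
Plus remaining 53000 bits of current packet: 0.53 ms.
Queuing delay = 1.25 ms.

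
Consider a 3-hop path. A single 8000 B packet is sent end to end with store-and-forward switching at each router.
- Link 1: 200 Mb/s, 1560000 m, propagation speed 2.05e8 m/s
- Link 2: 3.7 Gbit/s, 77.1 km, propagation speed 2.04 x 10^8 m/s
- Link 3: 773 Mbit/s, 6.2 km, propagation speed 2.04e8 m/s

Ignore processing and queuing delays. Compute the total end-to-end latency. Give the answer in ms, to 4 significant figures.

L = 8000 × 8 = 64000 bits.
Transmission delays (L/R per hop): 0.32, 0.0172973, 0.0827943 ms; sum = 0.420092 ms.
Propagation delays (d/s per hop): 7.60976, 0.377941, 0.0303922 ms; sum = 8.01809 ms.
End-to-end = 8.438 ms.

8.438 ms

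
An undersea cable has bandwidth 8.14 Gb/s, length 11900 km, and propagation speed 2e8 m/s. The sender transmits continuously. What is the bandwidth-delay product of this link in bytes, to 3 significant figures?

Propagation delay = 11900000 / 200000000 = 0.0595 s.
BDP = R × t_prop = 8.14e+09 × 0.0595 = 484330000 bits.
In bytes: 484330000/8 = 60500000 bytes.

60500000 bytes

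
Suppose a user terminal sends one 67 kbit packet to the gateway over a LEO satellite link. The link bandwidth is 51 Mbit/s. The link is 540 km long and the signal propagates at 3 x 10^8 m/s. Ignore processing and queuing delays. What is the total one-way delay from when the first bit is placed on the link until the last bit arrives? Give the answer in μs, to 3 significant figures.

3110 μs

L = 67000 bits.
Transmission delay = L/R = 67000 / 51000000 = 1313.73 μs.
Propagation delay = d/s = 540000 m / 300000000 m/s = 1800 μs.
Total = 3110 μs.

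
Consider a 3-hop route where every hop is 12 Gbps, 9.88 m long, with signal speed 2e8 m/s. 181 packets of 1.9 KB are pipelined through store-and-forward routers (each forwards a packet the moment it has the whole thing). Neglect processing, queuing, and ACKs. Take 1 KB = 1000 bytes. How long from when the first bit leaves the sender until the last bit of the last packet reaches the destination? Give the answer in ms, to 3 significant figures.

Per-hop transmission t_tx = L/R = 15200/12000000000 = 0.00126667 ms.
Per-hop propagation t_prop = 9.88/200000000 = 4.94e-05 ms.
Pipeline fill: first packet needs 3·t_tx to clear all hops; remaining 180 packets each add one t_tx.
Total = (3+181-1)·t_tx + 3·t_prop = 183·0.00126667 + 3·4.94e-05 = 0.232 ms.

0.232 ms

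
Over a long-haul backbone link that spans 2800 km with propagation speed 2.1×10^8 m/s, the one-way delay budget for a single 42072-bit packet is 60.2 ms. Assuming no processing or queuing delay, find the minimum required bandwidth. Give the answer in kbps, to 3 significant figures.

Propagation delay = 2800000 / 210000000 = 13.3333 ms.
Transmission budget = 60.2 − 13.3333 = 46.8667 ms.
R ≥ L / t_tx = 42072 bits / 0.0468667 s = 898 kbps.

898 kbps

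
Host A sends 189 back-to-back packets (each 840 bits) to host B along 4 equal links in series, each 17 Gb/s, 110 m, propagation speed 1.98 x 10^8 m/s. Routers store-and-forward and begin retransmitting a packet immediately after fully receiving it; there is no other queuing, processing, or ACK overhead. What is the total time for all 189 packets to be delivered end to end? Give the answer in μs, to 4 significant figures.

11.71 μs

Per-hop transmission t_tx = L/R = 840/17000000000 = 0.0494118 μs.
Per-hop propagation t_prop = 110/198000000 = 0.555556 μs.
Pipeline fill: first packet needs 4·t_tx to clear all hops; remaining 188 packets each add one t_tx.
Total = (4+189-1)·t_tx + 4·t_prop = 192·0.0494118 + 4·0.555556 = 11.71 μs.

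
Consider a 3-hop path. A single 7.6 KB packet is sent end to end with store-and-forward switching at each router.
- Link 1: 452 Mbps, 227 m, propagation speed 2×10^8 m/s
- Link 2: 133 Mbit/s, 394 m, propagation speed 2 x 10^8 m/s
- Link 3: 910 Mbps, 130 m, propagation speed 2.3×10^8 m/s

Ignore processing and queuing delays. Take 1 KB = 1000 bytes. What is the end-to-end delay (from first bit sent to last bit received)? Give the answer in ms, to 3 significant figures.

L = 60800 bits.
Transmission delays (L/R per hop): 0.134513, 0.457143, 0.0668132 ms; sum = 0.658469 ms.
Propagation delays (d/s per hop): 0.001135, 0.00197, 0.000565217 ms; sum = 0.00367022 ms.
End-to-end = 0.662 ms.

0.662 ms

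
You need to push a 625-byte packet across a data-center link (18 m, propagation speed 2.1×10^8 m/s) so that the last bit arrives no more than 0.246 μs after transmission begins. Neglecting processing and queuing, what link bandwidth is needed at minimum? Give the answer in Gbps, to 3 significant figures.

31.2 Gbps

L = 5000 bits.
Propagation delay = 18 / 210000000 = 0.0857143 μs.
Transmission budget = 0.246 − 0.0857143 = 0.160286 μs.
R ≥ L / t_tx = 5000 bits / 1.60286e-07 s = 31.2 Gbps.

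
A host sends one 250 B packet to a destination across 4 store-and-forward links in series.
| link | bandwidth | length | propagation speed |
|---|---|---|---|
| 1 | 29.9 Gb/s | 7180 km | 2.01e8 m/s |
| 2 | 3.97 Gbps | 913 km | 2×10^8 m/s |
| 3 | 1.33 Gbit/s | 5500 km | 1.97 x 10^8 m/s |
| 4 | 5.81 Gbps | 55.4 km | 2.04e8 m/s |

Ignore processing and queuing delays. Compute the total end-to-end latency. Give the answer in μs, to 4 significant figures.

L = 250 × 8 = 2000 bits.
Transmission delays (L/R per hop): 0.0668896, 0.503778, 1.50376, 0.344234 μs; sum = 2.41866 μs.
Propagation delays (d/s per hop): 35721.4, 4565, 27918.8, 271.569 μs; sum = 68476.7 μs.
End-to-end = 68480 μs.

68480 μs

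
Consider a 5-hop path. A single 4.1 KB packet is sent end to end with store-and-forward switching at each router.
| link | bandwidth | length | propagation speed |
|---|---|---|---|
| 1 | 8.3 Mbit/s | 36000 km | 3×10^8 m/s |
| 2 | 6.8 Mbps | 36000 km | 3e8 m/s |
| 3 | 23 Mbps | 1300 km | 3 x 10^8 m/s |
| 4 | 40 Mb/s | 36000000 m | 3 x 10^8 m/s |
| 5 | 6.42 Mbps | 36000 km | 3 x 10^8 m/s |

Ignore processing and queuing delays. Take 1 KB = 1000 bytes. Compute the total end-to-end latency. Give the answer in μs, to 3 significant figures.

L = 32800 bits.
Transmission delays (L/R per hop): 3951.81, 4823.53, 1426.09, 820, 5109.03 μs; sum = 16130.5 μs.
Propagation delays (d/s per hop): 120000, 120000, 4333.33, 120000, 120000 μs; sum = 484333 μs.
End-to-end = 500000 μs.

500000 μs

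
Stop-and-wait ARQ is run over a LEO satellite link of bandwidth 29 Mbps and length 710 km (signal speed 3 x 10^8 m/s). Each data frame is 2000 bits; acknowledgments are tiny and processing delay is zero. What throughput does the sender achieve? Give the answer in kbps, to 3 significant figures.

416 kbps

t_tx = L/R = 2000/29000000 = 6.89655e-05 s.
t_prop = 710000/300000000 = 0.00236667 s; RTT = 0.00473333 s.
Cycle = t_tx + RTT = 0.0048023 s.
Throughput = L / cycle = 2000 / 0.0048023 = 416 kbps.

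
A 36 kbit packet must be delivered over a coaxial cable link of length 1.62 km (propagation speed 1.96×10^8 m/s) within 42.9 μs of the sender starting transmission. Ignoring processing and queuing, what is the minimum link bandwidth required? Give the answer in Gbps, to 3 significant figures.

1.04 Gbps

Propagation delay = 1620 / 196000000 = 8.26531 μs.
Transmission budget = 42.9 − 8.26531 = 34.6347 μs.
R ≥ L / t_tx = 36000 bits / 3.46347e-05 s = 1.04 Gbps.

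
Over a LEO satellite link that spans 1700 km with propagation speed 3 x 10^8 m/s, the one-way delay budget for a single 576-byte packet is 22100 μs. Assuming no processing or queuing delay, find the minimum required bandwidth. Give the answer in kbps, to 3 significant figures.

L = 4608 bits.
Propagation delay = 1700000 / 300000000 = 5666.67 μs.
Transmission budget = 22100 − 5666.67 = 16433.3 μs.
R ≥ L / t_tx = 4608 bits / 0.0164333 s = 280 kbps.

280 kbps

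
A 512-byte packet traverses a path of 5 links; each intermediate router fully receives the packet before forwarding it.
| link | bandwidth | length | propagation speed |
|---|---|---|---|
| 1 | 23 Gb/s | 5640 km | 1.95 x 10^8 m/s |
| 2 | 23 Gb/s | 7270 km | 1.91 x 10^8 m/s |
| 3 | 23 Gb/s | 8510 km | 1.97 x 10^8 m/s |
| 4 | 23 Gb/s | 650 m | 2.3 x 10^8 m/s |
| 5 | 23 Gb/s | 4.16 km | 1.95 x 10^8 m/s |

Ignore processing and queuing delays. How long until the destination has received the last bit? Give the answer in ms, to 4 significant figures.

110.2 ms

L = 512 × 8 = 4096 bits.
Transmission delay per hop = L/R = 4096/23000000000 = 0.000178087 ms; 5 hops → 0.000890435 ms.
Propagation delays (d/s per hop): 28.9231, 38.0628, 43.198, 0.00282609, 0.0213333 ms; sum = 110.208 ms.
End-to-end = 110.2 ms.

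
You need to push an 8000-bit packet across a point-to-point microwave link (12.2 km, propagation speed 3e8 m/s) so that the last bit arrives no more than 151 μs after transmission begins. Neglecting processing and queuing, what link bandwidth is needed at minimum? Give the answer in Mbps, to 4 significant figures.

Propagation delay = 12200 / 300000000 = 40.6667 μs.
Transmission budget = 151 − 40.6667 = 110.333 μs.
R ≥ L / t_tx = 8000 bits / 0.000110333 s = 72.51 Mbps.

72.51 Mbps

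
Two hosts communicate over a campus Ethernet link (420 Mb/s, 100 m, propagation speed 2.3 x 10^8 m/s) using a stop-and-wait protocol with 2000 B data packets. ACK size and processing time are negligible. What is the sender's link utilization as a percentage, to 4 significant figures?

97.77 %

t_tx = L/R = 16000/420000000 = 3.80952e-05 s.
t_prop = 100/2.3e+08 = 4.34783e-07 s; RTT = 8.69565e-07 s.
Cycle = t_tx + RTT = 3.89648e-05 s.
Utilization = t_tx / cycle = 3.80952e-05/3.89648e-05 = 97.77 %.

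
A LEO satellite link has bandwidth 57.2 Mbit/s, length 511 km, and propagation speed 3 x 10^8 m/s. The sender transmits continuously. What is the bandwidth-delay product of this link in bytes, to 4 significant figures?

12180 bytes

Propagation delay = 511000 / 300000000 = 0.00170333 s.
BDP = R × t_prop = 57200000 × 0.00170333 = 97430.7 bits.
In bytes: 97430.7/8 = 12180 bytes.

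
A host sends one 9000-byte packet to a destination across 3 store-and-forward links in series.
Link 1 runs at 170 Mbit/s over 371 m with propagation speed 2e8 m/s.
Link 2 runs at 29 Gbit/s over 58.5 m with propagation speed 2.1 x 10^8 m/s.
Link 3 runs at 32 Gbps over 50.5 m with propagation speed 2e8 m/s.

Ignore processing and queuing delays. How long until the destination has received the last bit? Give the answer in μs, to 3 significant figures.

L = 9000 × 8 = 72000 bits.
Transmission delays (L/R per hop): 423.529, 2.48276, 2.25 μs; sum = 428.262 μs.
Propagation delays (d/s per hop): 1.855, 0.278571, 0.2525 μs; sum = 2.38607 μs.
End-to-end = 431 μs.

431 μs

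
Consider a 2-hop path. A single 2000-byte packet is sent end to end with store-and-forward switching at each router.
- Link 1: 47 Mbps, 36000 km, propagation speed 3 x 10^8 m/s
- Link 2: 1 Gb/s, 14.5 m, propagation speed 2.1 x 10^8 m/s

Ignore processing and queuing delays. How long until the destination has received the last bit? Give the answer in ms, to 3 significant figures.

120 ms

L = 2000 × 8 = 16000 bits.
Transmission delays (L/R per hop): 0.340426, 0.016 ms; sum = 0.356426 ms.
Propagation delays (d/s per hop): 120, 6.90476e-05 ms; sum = 120 ms.
End-to-end = 120 ms.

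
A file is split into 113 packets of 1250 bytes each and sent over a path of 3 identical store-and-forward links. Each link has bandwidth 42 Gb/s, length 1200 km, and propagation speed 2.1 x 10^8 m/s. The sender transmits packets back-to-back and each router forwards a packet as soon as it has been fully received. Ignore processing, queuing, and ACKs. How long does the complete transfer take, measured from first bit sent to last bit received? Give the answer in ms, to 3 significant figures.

Per-hop transmission t_tx = L/R = 10000/42000000000 = 0.000238095 ms.
Per-hop propagation t_prop = 1200000/210000000 = 5.71429 ms.
Pipeline fill: first packet needs 3·t_tx to clear all hops; remaining 112 packets each add one t_tx.
Total = (3+113-1)·t_tx + 3·t_prop = 115·0.000238095 + 3·5.71429 = 17.2 ms.

17.2 ms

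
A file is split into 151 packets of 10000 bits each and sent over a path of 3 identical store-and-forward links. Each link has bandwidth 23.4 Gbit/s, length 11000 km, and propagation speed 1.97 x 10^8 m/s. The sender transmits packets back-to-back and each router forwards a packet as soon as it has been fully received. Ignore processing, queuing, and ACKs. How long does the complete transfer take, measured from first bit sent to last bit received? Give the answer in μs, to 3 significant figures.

168000 μs

Per-hop transmission t_tx = L/R = 10000/23400000000 = 0.42735 μs.
Per-hop propagation t_prop = 11000000/197000000 = 55837.6 μs.
Pipeline fill: first packet needs 3·t_tx to clear all hops; remaining 150 packets each add one t_tx.
Total = (3+151-1)·t_tx + 3·t_prop = 153·0.42735 + 3·55837.6 = 168000 μs.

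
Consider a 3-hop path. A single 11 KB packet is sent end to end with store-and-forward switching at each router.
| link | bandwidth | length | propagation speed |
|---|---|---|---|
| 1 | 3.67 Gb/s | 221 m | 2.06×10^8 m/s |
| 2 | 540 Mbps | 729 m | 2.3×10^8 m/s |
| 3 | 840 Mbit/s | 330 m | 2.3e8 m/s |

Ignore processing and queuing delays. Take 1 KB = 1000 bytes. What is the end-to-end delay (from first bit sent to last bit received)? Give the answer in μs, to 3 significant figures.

297 μs

L = 88000 bits.
Transmission delays (L/R per hop): 23.9782, 162.963, 104.762 μs; sum = 291.703 μs.
Propagation delays (d/s per hop): 1.07282, 3.16957, 1.43478 μs; sum = 5.67716 μs.
End-to-end = 297 μs.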